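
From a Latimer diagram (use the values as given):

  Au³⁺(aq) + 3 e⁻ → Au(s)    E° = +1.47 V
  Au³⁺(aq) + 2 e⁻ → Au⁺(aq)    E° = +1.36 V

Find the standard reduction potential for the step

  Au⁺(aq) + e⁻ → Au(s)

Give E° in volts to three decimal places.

+1.690 V

Sequential free energies add, so n₃E°₃ = n₁E°₁ + n₂E°₂.
With n₃ = 3, and the known step contributing 2×(+1.36) V, the unknown satisfies 1·E° = 3×(+1.47) − 2×(+1.36) = +1.690.
E° = +1.690 / 1 = +1.690 V.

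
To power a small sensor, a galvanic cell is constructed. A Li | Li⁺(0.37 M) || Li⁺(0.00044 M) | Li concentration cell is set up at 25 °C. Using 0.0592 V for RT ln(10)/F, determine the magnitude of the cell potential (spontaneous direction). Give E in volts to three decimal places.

For a concentration cell E°cell = 0. The 0.37 M side is the cathode (reduction is favoured where [Li⁺] is higher).
With n = 1, E = −(0.0592/1) log([Li⁺]ₐₙ/[Li⁺]꜀ₐₜ) = −(0.0592/1) log(0.00044/0.37) = −(0.0592/1)(-2.925) = +0.173 V.

+0.173 V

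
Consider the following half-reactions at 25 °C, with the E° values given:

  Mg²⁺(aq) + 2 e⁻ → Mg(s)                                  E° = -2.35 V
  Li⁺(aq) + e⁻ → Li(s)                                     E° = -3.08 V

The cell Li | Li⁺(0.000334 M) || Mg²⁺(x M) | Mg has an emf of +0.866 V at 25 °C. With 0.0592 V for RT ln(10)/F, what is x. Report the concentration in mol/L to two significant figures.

Mg²⁺/Mg is the cathode, Li⁺/Li the anode: E°cell = +0.73 V, n = 2.
Overall reaction: Mg²⁺(aq) + 2 Li(s) → Mg(s) + 2 Li⁺(aq); Q = [Li⁺]^2/[Mg²⁺]^1.
From E = E° − (0.0592/n) log Q: log Q = (E° − E)·n/0.0592 = (+0.73 − (+0.866))·2/0.0592 = -4.5946.
So 1·log[Mg²⁺] = 2·log(0.000334) − log Q = -6.9525 − (-4.5946) = -2.3579; [Mg²⁺] = 10^(-2.3579) ≈ 0.0044 M.

0.0044 M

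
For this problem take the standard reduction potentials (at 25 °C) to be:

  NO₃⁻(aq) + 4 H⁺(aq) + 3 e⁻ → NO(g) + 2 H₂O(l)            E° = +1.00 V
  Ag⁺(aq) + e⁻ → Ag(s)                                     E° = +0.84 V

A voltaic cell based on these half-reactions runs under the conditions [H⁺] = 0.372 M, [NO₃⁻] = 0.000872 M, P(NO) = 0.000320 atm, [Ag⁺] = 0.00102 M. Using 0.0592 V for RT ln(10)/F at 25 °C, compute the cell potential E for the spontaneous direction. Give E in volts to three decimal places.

+0.312 V

NO₃⁻/NO is the cathode (higher E°), Ag⁺/Ag the anode: E°cell = +1.00 − (+0.84) = +0.16 V, n = 3.
Overall: NO₃⁻(aq) + 4 H⁺(aq) + 3 Ag(s) → NO(g) + 2 H₂O(l) + 3 Ag⁺(aq)
Q = P(NO)·[Ag⁺]^3 / ([NO₃⁻]·[H⁺]^4); log Q = -7.692.
E = E° − (0.0592/n) log Q = +0.16 − (0.0592/3)(-7.692) = +0.312 V.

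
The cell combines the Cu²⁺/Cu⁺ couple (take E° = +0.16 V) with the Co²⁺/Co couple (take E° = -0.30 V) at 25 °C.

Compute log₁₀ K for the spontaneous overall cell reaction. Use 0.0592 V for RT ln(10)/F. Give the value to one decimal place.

15.5

Cathode: Cu²⁺/Cu⁺; anode: Co²⁺/Co. E°cell = +0.46 V, n = 2.
log K = nE°cell / 0.0592 = (2)(+0.46) / 0.0592 = 15.5.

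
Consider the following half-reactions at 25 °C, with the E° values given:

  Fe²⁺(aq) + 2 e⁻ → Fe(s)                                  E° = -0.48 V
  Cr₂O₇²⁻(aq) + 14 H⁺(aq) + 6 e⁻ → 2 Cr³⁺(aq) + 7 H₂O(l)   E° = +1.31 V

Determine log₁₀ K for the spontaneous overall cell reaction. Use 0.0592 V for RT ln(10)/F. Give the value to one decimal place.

Cathode: Cr₂O₇²⁻/Cr³⁺; anode: Fe²⁺/Fe. E°cell = +1.79 V, n = 6.
log K = nE°cell / 0.0592 = (6)(+1.79) / 0.0592 = 181.4.

181.4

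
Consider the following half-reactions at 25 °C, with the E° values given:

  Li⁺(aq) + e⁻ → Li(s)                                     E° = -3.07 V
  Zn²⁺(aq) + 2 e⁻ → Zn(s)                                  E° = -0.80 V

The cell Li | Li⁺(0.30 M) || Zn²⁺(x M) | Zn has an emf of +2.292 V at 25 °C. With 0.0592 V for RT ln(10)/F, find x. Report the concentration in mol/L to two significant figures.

Zn²⁺/Zn is the cathode, Li⁺/Li the anode: E°cell = +2.27 V, n = 2.
Overall reaction: Zn²⁺(aq) + 2 Li(s) → Zn(s) + 2 Li⁺(aq); Q = [Li⁺]^2/[Zn²⁺]^1.
From E = E° − (0.0592/n) log Q: log Q = (E° − E)·n/0.0592 = (+2.27 − (+2.292))·2/0.0592 = -0.7432.
So 1·log[Zn²⁺] = 2·log(0.3) − log Q = -1.0458 − (-0.7432) = -0.3026; [Zn²⁺] = 10^(-0.3026) ≈ 0.50 M.

0.50 M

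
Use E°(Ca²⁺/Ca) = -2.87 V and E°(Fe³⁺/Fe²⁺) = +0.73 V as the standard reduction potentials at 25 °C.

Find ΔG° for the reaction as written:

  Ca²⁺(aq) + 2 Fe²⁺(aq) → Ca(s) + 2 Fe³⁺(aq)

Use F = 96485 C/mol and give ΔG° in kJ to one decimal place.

+694.7 kJ

As written, Ca²⁺/Ca is reduced (cathode) and Fe³⁺/Fe²⁺ is oxidised (anode), so E°cell = (-2.87) − (+0.73) = -3.60 V.
Balancing electrons gives n = 2.
ΔG° = −nFE° = −(2)(96485)(-3.60) = 694,692 J = +694.7 kJ.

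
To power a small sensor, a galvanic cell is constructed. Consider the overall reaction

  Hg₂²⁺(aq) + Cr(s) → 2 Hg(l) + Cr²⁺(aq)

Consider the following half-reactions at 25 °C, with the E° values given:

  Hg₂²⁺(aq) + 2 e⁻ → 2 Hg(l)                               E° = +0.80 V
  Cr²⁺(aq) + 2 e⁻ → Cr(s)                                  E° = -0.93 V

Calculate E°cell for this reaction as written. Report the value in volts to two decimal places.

+1.73 V

The Hg₂²⁺/Hg couple has the higher reduction potential, so it is the cathode; Cr²⁺/Cr is oxidised at the anode.
E°cell = E°(cathode) − E°(anode) = (+0.80) − (-0.93) = +1.73 V.
Since E°cell > 0, the reaction is spontaneous under standard conditions.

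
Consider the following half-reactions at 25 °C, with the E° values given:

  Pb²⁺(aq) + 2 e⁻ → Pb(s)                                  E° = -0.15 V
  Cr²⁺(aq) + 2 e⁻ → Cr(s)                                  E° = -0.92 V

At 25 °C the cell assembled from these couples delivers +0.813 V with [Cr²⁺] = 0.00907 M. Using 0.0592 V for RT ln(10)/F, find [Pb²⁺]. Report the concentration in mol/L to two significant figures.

0.26 M

Pb²⁺/Pb is the cathode, Cr²⁺/Cr the anode: E°cell = +0.77 V, n = 2.
Overall reaction: Pb²⁺(aq) + Cr(s) → Pb(s) + Cr²⁺(aq); Q = [Cr²⁺]^1/[Pb²⁺]^1.
From E = E° − (0.0592/n) log Q: log Q = (E° − E)·n/0.0592 = (+0.77 − (+0.813))·2/0.0592 = -1.4527.
So 1·log[Pb²⁺] = 1·log(0.00907) − log Q = -2.0424 − (-1.4527) = -0.5897; [Pb²⁺] = 10^(-0.5897) ≈ 0.26 M.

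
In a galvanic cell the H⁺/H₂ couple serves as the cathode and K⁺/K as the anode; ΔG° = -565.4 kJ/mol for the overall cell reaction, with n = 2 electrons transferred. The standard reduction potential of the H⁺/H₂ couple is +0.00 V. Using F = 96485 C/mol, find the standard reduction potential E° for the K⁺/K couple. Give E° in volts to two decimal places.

E°cell = −ΔG°/(nF) = −(-565.4×10³)/((2)(96485)) = +2.930 V.
Since H⁺/H₂ is the cathode and K⁺/K the anode, E°cell = E°(H⁺/H₂) − E°(K⁺/K).
So E°(K⁺/K) = E°(H⁺/H₂) − E°cell = (+0.00) − (+2.930) = -2.93 V.

-2.93 V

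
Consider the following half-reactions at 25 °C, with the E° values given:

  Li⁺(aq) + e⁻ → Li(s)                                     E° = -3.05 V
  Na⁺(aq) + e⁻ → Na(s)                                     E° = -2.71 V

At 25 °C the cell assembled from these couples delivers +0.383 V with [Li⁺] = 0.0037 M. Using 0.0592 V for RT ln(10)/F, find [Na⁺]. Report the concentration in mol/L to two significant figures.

0.020 M

Na⁺/Na is the cathode, Li⁺/Li the anode: E°cell = +0.34 V, n = 1.
Overall reaction: Na⁺(aq) + Li(s) → Na(s) + Li⁺(aq); Q = [Li⁺]^1/[Na⁺]^1.
From E = E° − (0.0592/n) log Q: log Q = (E° − E)·n/0.0592 = (+0.34 − (+0.383))·1/0.0592 = -0.7264.
So 1·log[Na⁺] = 1·log(0.0037) − log Q = -2.4318 − (-0.7264) = -1.7054; [Na⁺] = 10^(-1.7054) ≈ 0.020 M.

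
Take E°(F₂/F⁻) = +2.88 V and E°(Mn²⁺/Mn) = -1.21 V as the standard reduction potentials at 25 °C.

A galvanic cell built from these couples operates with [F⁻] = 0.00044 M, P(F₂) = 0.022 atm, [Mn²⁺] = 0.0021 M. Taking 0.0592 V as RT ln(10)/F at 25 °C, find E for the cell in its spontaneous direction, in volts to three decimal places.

F₂/F⁻ is the cathode (higher E°), Mn²⁺/Mn the anode: E°cell = +2.88 − (-1.21) = +4.09 V, n = 2.
Overall: F₂(g) + Mn(s) → 2 F⁻(aq) + Mn²⁺(aq)
Q = [F⁻]^2·[Mn²⁺] / (P(F₂)); log Q = -7.733.
E = E° − (0.0592/n) log Q = +4.09 − (0.0592/2)(-7.733) = +4.319 V.

+4.319 V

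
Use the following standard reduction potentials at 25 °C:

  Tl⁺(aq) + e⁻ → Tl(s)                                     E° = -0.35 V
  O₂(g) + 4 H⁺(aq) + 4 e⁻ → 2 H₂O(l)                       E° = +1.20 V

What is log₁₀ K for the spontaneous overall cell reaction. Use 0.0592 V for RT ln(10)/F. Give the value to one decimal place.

104.7

Cathode: O₂/H₂O; anode: Tl⁺/Tl. E°cell = +1.55 V, n = 4.
log K = nE°cell / 0.0592 = (4)(+1.55) / 0.0592 = 104.7.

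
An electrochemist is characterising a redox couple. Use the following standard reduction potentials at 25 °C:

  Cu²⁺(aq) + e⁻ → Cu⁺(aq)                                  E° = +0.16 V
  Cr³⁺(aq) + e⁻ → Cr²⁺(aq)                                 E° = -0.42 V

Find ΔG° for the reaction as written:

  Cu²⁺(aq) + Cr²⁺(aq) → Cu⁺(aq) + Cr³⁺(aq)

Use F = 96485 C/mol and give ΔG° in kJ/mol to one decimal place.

As written, Cu²⁺/Cu⁺ is reduced (cathode) and Cr³⁺/Cr²⁺ is oxidised (anode), so E°cell = (+0.16) − (-0.42) = +0.58 V.
Balancing electrons gives n = 1.
ΔG° = −nFE° = −(1)(96485)(+0.58) = -55,961 J = -56.0 kJ/mol.

-56.0 kJ/mol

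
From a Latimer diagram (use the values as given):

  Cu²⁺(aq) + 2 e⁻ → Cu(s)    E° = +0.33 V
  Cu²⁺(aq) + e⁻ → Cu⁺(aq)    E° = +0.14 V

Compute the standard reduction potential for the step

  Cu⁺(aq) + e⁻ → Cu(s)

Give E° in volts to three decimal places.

+0.520 V

Sequential free energies add, so n₃E°₃ = n₁E°₁ + n₂E°₂.
With n₃ = 2, and the known step contributing 1×(+0.14) V, the unknown satisfies 1·E° = 2×(+0.33) − 1×(+0.14) = +0.520.
E° = +0.520 / 1 = +0.520 V.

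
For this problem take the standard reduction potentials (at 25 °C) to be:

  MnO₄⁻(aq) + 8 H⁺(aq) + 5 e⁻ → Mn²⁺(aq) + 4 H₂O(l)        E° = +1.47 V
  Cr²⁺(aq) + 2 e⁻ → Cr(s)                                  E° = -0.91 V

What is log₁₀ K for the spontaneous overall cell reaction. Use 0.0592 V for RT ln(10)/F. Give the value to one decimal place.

402.0

Cathode: MnO₄⁻/Mn²⁺; anode: Cr²⁺/Cr. E°cell = +2.38 V, n = 10.
log K = nE°cell / 0.0592 = (10)(+2.38) / 0.0592 = 402.0.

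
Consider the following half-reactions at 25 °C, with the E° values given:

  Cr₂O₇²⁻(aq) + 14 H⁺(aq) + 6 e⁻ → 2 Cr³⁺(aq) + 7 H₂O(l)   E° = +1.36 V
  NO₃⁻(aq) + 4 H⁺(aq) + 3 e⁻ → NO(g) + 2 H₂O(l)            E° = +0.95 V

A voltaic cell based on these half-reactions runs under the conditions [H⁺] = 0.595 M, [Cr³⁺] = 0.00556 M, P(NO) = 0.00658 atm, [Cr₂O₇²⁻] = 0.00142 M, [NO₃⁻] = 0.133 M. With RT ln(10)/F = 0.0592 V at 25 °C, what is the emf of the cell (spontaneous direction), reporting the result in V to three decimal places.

Cr₂O₇²⁻/Cr³⁺ is the cathode (higher E°), NO₃⁻/NO the anode: E°cell = +1.36 − (+0.95) = +0.41 V, n = 6.
Overall: Cr₂O₇²⁻(aq) + 6 H⁺(aq) + 2 NO(g) → 2 Cr³⁺(aq) + 3 H₂O(l) + 2 NO₃⁻(aq)
Q = [Cr³⁺]^2·[NO₃⁻]^2 / ([Cr₂O₇²⁻]·[H⁺]^6·P(NO)^2); log Q = 2.302.
E = E° − (0.0592/n) log Q = +0.41 − (0.0592/6)(2.302) = +0.387 V.

+0.387 V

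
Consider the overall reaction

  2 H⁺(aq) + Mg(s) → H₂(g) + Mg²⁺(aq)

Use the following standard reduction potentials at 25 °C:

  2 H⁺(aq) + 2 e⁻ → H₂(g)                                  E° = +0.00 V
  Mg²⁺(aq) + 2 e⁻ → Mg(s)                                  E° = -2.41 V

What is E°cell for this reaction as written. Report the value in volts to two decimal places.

The H⁺/H₂ couple has the higher reduction potential, so it is the cathode; Mg²⁺/Mg is oxidised at the anode.
E°cell = E°(cathode) − E°(anode) = (+0.00) − (-2.41) = +2.41 V.
Since E°cell > 0, the reaction is spontaneous under standard conditions.

+2.41 V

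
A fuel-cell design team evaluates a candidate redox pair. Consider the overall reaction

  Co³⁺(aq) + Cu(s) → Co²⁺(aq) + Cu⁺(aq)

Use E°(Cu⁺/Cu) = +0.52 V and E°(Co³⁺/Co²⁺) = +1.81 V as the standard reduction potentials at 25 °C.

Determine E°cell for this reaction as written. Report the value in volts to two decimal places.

The Co³⁺/Co²⁺ couple has the higher reduction potential, so it is the cathode; Cu⁺/Cu is oxidised at the anode.
E°cell = E°(cathode) − E°(anode) = (+1.81) − (+0.52) = +1.29 V.

+1.29 V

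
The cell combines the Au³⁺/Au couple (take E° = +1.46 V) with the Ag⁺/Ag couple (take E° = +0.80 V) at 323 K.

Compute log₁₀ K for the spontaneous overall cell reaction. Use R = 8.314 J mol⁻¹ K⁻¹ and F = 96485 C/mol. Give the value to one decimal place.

Cathode: Au³⁺/Au; anode: Ag⁺/Ag. E°cell = (+1.46) − (+0.80) = +0.66 V, with n = 3.
ΔG° = −nFE° = −RT ln K, so ln K = nFE°/(RT) = (3)(96485)(+0.66) / ((8.314)(323)) = 71.140.
log₁₀ K = 71.140 / ln 10 = 30.9.

30.9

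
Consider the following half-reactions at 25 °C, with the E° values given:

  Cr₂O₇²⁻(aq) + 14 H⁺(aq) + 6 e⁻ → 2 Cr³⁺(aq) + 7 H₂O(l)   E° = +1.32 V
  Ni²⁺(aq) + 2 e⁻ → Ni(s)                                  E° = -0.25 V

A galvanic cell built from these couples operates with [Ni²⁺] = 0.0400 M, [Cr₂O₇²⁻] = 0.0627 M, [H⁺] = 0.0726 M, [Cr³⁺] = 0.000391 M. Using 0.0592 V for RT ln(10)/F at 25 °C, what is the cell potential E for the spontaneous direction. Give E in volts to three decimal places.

Cr₂O₇²⁻/Cr³⁺ is the cathode (higher E°), Ni²⁺/Ni the anode: E°cell = +1.32 − (-0.25) = +1.57 V, n = 6.
Overall: Cr₂O₇²⁻(aq) + 14 H⁺(aq) + 3 Ni(s) → 2 Cr³⁺(aq) + 7 H₂O(l) + 3 Ni²⁺(aq)
Q = [Cr³⁺]^2·[Ni²⁺]^3 / ([Cr₂O₇²⁻]·[H⁺]^14); log Q = 6.140.
E = E° − (0.0592/n) log Q = +1.57 − (0.0592/6)(6.140) = +1.509 V.

+1.509 V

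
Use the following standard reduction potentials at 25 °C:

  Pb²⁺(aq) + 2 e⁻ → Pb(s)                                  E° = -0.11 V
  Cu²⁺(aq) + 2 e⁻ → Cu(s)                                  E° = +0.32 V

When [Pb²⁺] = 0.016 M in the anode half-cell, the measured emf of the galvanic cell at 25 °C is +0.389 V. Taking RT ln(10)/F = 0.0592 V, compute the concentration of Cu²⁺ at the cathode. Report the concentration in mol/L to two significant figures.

0.00066 M

Cu²⁺/Cu is the cathode, Pb²⁺/Pb the anode: E°cell = +0.43 V, n = 2.
Overall reaction: Cu²⁺(aq) + Pb(s) → Cu(s) + Pb²⁺(aq); Q = [Pb²⁺]^1/[Cu²⁺]^1.
From E = E° − (0.0592/n) log Q: log Q = (E° − E)·n/0.0592 = (+0.43 − (+0.389))·2/0.0592 = 1.3851.
So 1·log[Cu²⁺] = 1·log(0.016) − log Q = -1.7959 − (1.3851) = -3.1810; [Cu²⁺] = 10^(-3.1810) ≈ 0.00066 M.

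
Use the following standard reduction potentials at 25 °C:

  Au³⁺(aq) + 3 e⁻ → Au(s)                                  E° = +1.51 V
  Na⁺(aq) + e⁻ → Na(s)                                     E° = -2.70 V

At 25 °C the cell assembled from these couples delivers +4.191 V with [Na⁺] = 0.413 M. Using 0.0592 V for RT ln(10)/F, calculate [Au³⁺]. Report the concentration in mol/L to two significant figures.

0.0077 M

Au³⁺/Au is the cathode, Na⁺/Na the anode: E°cell = +4.21 V, n = 3.
Overall reaction: Au³⁺(aq) + 3 Na(s) → Au(s) + 3 Na⁺(aq); Q = [Na⁺]^3/[Au³⁺]^1.
From E = E° − (0.0592/n) log Q: log Q = (E° − E)·n/0.0592 = (+4.21 − (+4.191))·3/0.0592 = 0.9628.
So 1·log[Au³⁺] = 3·log(0.413) − log Q = -1.1521 − (0.9628) = -2.1149; [Au³⁺] = 10^(-2.1149) ≈ 0.0077 M.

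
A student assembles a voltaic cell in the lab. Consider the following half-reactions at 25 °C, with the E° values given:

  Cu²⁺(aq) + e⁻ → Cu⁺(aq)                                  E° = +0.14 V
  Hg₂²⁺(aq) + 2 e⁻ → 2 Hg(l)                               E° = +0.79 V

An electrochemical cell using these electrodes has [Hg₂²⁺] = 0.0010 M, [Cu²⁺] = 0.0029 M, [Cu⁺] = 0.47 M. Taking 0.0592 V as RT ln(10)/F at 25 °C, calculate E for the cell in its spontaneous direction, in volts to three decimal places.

+0.692 V

Hg₂²⁺/Hg is the cathode (higher E°), Cu²⁺/Cu⁺ the anode: E°cell = +0.79 − (+0.14) = +0.65 V, n = 2.
Overall: Hg₂²⁺(aq) + 2 Cu⁺(aq) → 2 Hg(l) + 2 Cu²⁺(aq)
Q = [Cu²⁺]^2 / ([Hg₂²⁺]·[Cu⁺]^2); log Q = -1.419.
E = E° − (0.0592/n) log Q = +0.65 − (0.0592/2)(-1.419) = +0.692 V.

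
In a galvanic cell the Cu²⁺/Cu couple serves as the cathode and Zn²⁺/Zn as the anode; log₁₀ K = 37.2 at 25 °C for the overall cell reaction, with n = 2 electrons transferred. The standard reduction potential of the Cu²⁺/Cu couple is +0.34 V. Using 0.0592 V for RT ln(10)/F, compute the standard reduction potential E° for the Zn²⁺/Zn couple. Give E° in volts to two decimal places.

E°cell = (0.0592/n)·log K = (0.0592/2)(37.2) = +1.101 V.
Since Cu²⁺/Cu is the cathode and Zn²⁺/Zn the anode, E°cell = E°(Cu²⁺/Cu) − E°(Zn²⁺/Zn).
So E°(Zn²⁺/Zn) = E°(Cu²⁺/Cu) − E°cell = (+0.34) − (+1.101) = -0.76 V.

-0.76 V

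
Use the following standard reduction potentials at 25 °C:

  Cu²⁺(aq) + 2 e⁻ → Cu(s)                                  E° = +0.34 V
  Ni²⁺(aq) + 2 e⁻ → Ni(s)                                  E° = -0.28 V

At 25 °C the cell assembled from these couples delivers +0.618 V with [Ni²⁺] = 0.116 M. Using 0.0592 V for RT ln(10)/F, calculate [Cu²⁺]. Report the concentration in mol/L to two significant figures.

0.099 M

Cu²⁺/Cu is the cathode, Ni²⁺/Ni the anode: E°cell = +0.62 V, n = 2.
Overall reaction: Cu²⁺(aq) + Ni(s) → Cu(s) + Ni²⁺(aq); Q = [Ni²⁺]^1/[Cu²⁺]^1.
From E = E° − (0.0592/n) log Q: log Q = (E° − E)·n/0.0592 = (+0.62 − (+0.618))·2/0.0592 = 0.0676.
So 1·log[Cu²⁺] = 1·log(0.116) − log Q = -0.9355 − (0.0676) = -1.0031; [Cu²⁺] = 10^(-1.0031) ≈ 0.099 M.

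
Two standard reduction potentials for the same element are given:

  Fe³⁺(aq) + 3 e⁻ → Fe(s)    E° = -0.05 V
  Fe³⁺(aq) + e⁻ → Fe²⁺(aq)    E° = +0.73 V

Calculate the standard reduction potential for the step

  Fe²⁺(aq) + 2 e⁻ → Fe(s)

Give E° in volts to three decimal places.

Sequential free energies add, so n₃E°₃ = n₁E°₁ + n₂E°₂.
With n₃ = 3, and the known step contributing 1×(+0.73) V, the unknown satisfies 2·E° = 3×(-0.05) − 1×(+0.73) = -0.880.
E° = -0.880 / 2 = -0.440 V.

-0.440 V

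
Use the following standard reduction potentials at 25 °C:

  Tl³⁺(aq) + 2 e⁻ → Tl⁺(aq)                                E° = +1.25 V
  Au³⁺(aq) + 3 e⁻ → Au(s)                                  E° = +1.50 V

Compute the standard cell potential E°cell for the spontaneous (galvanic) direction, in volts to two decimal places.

+0.25 V

The Au³⁺/Au couple has the higher reduction potential, so it is the cathode; Tl³⁺/Tl⁺ is oxidised at the anode.
E°cell = E°(cathode) − E°(anode) = (+1.50) − (+1.25) = +0.25 V.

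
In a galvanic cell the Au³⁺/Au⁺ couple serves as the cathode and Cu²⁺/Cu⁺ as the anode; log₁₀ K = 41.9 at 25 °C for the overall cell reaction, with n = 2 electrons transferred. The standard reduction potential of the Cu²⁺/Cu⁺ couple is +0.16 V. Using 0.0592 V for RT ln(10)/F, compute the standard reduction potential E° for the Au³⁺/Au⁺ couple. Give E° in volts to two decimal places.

+1.40 V

E°cell = (0.0592/n)·log K = (0.0592/2)(41.9) = +1.240 V.
Since Au³⁺/Au⁺ is the cathode and Cu²⁺/Cu⁺ the anode, E°cell = E°(Au³⁺/Au⁺) − E°(Cu²⁺/Cu⁺).
So E°(Au³⁺/Au⁺) = E°cell + E°(Cu²⁺/Cu⁺) = +1.240 + (+0.16) = +1.40 V.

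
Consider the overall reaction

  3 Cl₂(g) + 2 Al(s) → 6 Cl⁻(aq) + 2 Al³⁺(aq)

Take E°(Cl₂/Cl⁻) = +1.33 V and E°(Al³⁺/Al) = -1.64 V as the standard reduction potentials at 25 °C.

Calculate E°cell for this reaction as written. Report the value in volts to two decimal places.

The Cl₂/Cl⁻ couple has the higher reduction potential, so it is the cathode; Al³⁺/Al is oxidised at the anode.
E°cell = E°(cathode) − E°(anode) = (+1.33) − (-1.64) = +2.97 V.

+2.97 V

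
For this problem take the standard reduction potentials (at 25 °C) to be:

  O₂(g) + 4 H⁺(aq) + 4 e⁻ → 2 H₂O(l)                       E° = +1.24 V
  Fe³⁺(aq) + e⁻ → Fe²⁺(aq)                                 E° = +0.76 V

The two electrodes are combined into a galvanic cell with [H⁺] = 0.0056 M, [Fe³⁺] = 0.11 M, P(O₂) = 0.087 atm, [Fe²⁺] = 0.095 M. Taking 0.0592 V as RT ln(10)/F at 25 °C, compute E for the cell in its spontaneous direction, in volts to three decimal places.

O₂/H₂O is the cathode (higher E°), Fe³⁺/Fe²⁺ the anode: E°cell = +1.24 − (+0.76) = +0.48 V, n = 4.
Overall: O₂(g) + 4 H⁺(aq) + 4 Fe²⁺(aq) → 2 H₂O(l) + 4 Fe³⁺(aq)
Q = [Fe³⁺]^4 / (P(O₂)·[H⁺]^4·[Fe²⁺]^4); log Q = 10.322.
E = E° − (0.0592/n) log Q = +0.48 − (0.0592/4)(10.322) = +0.327 V.

+0.327 V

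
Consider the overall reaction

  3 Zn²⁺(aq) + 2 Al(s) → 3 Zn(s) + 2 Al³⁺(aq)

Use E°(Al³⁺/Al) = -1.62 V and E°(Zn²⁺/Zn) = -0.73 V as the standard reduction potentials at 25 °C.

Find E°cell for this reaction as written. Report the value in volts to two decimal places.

+0.89 V

The Zn²⁺/Zn couple has the higher reduction potential, so it is the cathode; Al³⁺/Al is oxidised at the anode.
E°cell = E°(cathode) − E°(anode) = (-0.73) − (-1.62) = +0.89 V.
Since E°cell > 0, the reaction is spontaneous under standard conditions.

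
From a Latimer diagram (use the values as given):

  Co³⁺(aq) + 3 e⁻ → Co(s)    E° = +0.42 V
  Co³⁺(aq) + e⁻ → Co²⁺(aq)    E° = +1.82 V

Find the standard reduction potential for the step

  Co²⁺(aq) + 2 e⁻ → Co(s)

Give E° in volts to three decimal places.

Sequential free energies add, so n₃E°₃ = n₁E°₁ + n₂E°₂.
With n₃ = 3, and the known step contributing 1×(+1.82) V, the unknown satisfies 2·E° = 3×(+0.42) − 1×(+1.82) = -0.560.
E° = -0.560 / 2 = -0.280 V.

-0.280 V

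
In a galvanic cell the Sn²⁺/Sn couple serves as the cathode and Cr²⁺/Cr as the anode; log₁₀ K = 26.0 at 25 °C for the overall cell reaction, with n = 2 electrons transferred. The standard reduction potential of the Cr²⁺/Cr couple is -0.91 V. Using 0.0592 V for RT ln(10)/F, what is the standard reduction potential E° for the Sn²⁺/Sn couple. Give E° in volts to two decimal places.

E°cell = (0.0592/n)·log K = (0.0592/2)(26.0) = +0.770 V.
Since Sn²⁺/Sn is the cathode and Cr²⁺/Cr the anode, E°cell = E°(Sn²⁺/Sn) − E°(Cr²⁺/Cr).
So E°(Sn²⁺/Sn) = E°cell + E°(Cr²⁺/Cr) = +0.770 + (-0.91) = -0.14 V.

-0.14 V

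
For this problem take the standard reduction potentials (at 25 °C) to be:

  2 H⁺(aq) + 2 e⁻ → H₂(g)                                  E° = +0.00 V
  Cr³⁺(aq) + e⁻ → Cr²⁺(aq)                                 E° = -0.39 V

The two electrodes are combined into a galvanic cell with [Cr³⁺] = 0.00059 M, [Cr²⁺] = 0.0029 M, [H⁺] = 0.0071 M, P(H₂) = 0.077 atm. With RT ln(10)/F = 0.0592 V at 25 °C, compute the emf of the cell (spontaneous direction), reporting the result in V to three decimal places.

+0.337 V

H⁺/H₂ is the cathode (higher E°), Cr³⁺/Cr²⁺ the anode: E°cell = +0.00 − (-0.39) = +0.39 V, n = 2.
Overall: 2 H⁺(aq) + 2 Cr²⁺(aq) → H₂(g) + 2 Cr³⁺(aq)
Q = P(H₂)·[Cr³⁺]^2 / ([H⁺]^2·[Cr²⁺]^2); log Q = 1.801.
E = E° − (0.0592/n) log Q = +0.39 − (0.0592/2)(1.801) = +0.337 V.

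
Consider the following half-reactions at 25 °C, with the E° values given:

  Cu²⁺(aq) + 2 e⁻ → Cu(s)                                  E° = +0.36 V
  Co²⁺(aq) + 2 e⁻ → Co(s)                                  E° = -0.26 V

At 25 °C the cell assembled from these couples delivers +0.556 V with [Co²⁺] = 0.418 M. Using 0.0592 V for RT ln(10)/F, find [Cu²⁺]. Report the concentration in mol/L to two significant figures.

0.0029 M

Cu²⁺/Cu is the cathode, Co²⁺/Co the anode: E°cell = +0.62 V, n = 2.
Overall reaction: Cu²⁺(aq) + Co(s) → Cu(s) + Co²⁺(aq); Q = [Co²⁺]^1/[Cu²⁺]^1.
From E = E° − (0.0592/n) log Q: log Q = (E° − E)·n/0.0592 = (+0.62 − (+0.556))·2/0.0592 = 2.1622.
So 1·log[Cu²⁺] = 1·log(0.418) − log Q = -0.3788 − (2.1622) = -2.5410; [Cu²⁺] = 10^(-2.5410) ≈ 0.0029 M.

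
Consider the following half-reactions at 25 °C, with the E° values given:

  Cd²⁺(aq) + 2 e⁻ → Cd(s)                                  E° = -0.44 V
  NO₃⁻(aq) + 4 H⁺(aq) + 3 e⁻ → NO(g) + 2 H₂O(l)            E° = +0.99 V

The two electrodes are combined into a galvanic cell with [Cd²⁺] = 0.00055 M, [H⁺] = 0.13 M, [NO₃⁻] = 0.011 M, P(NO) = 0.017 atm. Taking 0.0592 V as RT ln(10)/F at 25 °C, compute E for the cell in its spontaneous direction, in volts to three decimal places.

+1.453 V

NO₃⁻/NO is the cathode (higher E°), Cd²⁺/Cd the anode: E°cell = +0.99 − (-0.44) = +1.43 V, n = 6.
Overall: 2 NO₃⁻(aq) + 8 H⁺(aq) + 3 Cd(s) → 2 NO(g) + 4 H₂O(l) + 3 Cd²⁺(aq)
Q = P(NO)^2·[Cd²⁺]^3 / ([NO₃⁻]^2·[H⁺]^8); log Q = -2.312.
E = E° − (0.0592/n) log Q = +1.43 − (0.0592/6)(-2.312) = +1.453 V.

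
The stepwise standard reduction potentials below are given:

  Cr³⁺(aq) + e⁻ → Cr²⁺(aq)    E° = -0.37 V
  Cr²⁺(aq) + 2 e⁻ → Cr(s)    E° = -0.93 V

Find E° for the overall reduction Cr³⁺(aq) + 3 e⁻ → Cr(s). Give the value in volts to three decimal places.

-0.743 V

Since ΔG° = −nFE° is additive over sequential reductions, n₃E°₃ = n₁E°₁ + n₂E°₂.
E°₃ = (1×-0.37 + 2×-0.93) / 3 = (-2.230) / 3 = -0.743 V.
Simply averaging or adding the two E° values would be wrong; the electron-weighted sum is required.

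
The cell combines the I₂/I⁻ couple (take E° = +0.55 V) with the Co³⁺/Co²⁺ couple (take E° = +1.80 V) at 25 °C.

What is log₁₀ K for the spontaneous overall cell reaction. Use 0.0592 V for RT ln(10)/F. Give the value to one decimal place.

Cathode: Co³⁺/Co²⁺; anode: I₂/I⁻. E°cell = +1.25 V, n = 2.
log K = nE°cell / 0.0592 = (2)(+1.25) / 0.0592 = 42.2.

42.2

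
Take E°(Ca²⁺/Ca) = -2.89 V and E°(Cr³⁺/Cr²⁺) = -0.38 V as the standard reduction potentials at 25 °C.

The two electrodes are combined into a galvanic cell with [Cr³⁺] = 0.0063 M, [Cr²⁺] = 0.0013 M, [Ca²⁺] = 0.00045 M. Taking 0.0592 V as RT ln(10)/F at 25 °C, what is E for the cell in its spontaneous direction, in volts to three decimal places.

+2.650 V

Cr³⁺/Cr²⁺ is the cathode (higher E°), Ca²⁺/Ca the anode: E°cell = -0.38 − (-2.89) = +2.51 V, n = 2.
Overall: 2 Cr³⁺(aq) + Ca(s) → 2 Cr²⁺(aq) + Ca²⁺(aq)
Q = [Cr²⁺]^2·[Ca²⁺] / ([Cr³⁺]^2); log Q = -4.718.
E = E° − (0.0592/n) log Q = +2.51 − (0.0592/2)(-4.718) = +2.650 V.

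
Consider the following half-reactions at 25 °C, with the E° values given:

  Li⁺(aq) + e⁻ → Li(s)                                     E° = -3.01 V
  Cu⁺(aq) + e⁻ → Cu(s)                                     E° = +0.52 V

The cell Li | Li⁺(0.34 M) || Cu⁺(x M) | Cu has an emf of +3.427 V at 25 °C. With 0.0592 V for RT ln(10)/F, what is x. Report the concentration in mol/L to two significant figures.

0.0062 M

Cu⁺/Cu is the cathode, Li⁺/Li the anode: E°cell = +3.53 V, n = 1.
Overall reaction: Cu⁺(aq) + Li(s) → Cu(s) + Li⁺(aq); Q = [Li⁺]^1/[Cu⁺]^1.
From E = E° − (0.0592/n) log Q: log Q = (E° − E)·n/0.0592 = (+3.53 − (+3.427))·1/0.0592 = 1.7399.
So 1·log[Cu⁺] = 1·log(0.34) − log Q = -0.4685 − (1.7399) = -2.2084; [Cu⁺] = 10^(-2.2084) ≈ 0.0062 M.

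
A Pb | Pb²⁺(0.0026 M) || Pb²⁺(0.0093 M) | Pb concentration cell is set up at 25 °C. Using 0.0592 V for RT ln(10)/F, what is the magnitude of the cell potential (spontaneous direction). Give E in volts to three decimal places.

For a concentration cell E°cell = 0. The 0.0093 M side is the cathode (reduction is favoured where [Pb²⁺] is higher).
With n = 2, E = −(0.0592/2) log([Pb²⁺]ₐₙ/[Pb²⁺]꜀ₐₜ) = −(0.0592/2) log(0.0026/0.0093) = −(0.0592/2)(-0.554) = +0.016 V.

+0.016 V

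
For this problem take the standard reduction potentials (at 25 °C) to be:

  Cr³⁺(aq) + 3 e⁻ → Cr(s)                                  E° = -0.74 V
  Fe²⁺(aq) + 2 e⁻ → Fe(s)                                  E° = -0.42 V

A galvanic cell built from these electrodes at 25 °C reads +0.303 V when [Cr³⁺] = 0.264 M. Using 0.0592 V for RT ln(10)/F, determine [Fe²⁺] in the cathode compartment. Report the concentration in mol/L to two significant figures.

Fe²⁺/Fe is the cathode, Cr³⁺/Cr the anode: E°cell = +0.32 V, n = 6.
Overall reaction: 3 Fe²⁺(aq) + 2 Cr(s) → 3 Fe(s) + 2 Cr³⁺(aq); Q = [Cr³⁺]^2/[Fe²⁺]^3.
From E = E° − (0.0592/n) log Q: log Q = (E° − E)·n/0.0592 = (+0.32 − (+0.303))·6/0.0592 = 1.7230.
So 3·log[Fe²⁺] = 2·log(0.264) − log Q = -1.1568 − (1.7230) = -2.8798; log[Fe²⁺] = -2.8798 / 3 = -0.9599; [Fe²⁺] = 10^(-0.9599) ≈ 0.11 M.

0.11 M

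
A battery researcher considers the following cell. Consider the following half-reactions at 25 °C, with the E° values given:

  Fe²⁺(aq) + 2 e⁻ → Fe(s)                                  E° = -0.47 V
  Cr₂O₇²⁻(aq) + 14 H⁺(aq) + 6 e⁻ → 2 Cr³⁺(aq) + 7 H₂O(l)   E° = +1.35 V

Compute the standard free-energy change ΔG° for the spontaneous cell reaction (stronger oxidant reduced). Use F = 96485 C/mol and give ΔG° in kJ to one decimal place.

-1053.6 kJ

Cr₂O₇²⁻/Cr³⁺ (E° = +1.35 V) is the cathode; Fe²⁺/Fe (E° = -0.47 V) is the anode, so E°cell = +1.82 V.
Balancing electrons gives n = 6 (lcm of 6 and 2).
ΔG° = −nFE° = −(6)(96485)(+1.82) = -1,053,616 J = -1053.6 kJ.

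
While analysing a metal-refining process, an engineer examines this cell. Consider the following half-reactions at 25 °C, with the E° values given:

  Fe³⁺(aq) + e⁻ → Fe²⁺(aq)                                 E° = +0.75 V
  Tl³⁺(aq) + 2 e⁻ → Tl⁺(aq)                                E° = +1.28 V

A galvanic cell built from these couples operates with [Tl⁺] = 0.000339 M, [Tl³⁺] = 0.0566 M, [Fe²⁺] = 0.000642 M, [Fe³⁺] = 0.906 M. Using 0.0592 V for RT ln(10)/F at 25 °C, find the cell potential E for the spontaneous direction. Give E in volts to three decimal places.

Tl³⁺/Tl⁺ is the cathode (higher E°), Fe³⁺/Fe²⁺ the anode: E°cell = +1.28 − (+0.75) = +0.53 V, n = 2.
Overall: Tl³⁺(aq) + 2 Fe²⁺(aq) → Tl⁺(aq) + 2 Fe³⁺(aq)
Q = [Tl⁺]·[Fe³⁺]^2 / ([Tl³⁺]·[Fe²⁺]^2); log Q = 4.077.
E = E° − (0.0592/n) log Q = +0.53 − (0.0592/2)(4.077) = +0.409 V.

+0.409 V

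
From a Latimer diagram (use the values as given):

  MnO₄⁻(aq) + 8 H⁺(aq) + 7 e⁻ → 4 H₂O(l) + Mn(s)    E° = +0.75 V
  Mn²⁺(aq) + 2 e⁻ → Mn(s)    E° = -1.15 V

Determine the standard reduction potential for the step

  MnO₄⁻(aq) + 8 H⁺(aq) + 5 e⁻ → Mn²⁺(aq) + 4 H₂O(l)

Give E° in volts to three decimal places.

+1.510 V

Sequential free energies add, so n₃E°₃ = n₁E°₁ + n₂E°₂.
With n₃ = 7, and the known step contributing 2×(-1.15) V, the unknown satisfies 5·E° = 7×(+0.75) − 2×(-1.15) = +7.550.
E° = +7.550 / 5 = +1.510 V.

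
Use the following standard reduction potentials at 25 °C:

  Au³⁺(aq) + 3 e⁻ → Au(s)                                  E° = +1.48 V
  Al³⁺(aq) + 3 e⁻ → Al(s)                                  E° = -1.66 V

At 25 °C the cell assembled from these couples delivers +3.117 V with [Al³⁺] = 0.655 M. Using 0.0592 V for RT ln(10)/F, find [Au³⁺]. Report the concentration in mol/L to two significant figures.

Au³⁺/Au is the cathode, Al³⁺/Al the anode: E°cell = +3.14 V, n = 3.
Overall reaction: Au³⁺(aq) + Al(s) → Au(s) + Al³⁺(aq); Q = [Al³⁺]^1/[Au³⁺]^1.
From E = E° − (0.0592/n) log Q: log Q = (E° − E)·n/0.0592 = (+3.14 − (+3.117))·3/0.0592 = 1.1655.
So 1·log[Au³⁺] = 1·log(0.655) − log Q = -0.1838 − (1.1655) = -1.3493; [Au³⁺] = 10^(-1.3493) ≈ 0.045 M.

0.045 M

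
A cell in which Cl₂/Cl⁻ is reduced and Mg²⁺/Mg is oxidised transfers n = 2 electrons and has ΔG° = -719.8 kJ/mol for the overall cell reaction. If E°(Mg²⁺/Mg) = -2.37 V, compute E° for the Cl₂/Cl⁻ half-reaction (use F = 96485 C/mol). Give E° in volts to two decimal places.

+1.36 V

E°cell = −ΔG°/(nF) = −(-719.8×10³)/((2)(96485)) = +3.730 V.
Since Cl₂/Cl⁻ is the cathode and Mg²⁺/Mg the anode, E°cell = E°(Cl₂/Cl⁻) − E°(Mg²⁺/Mg).
So E°(Cl₂/Cl⁻) = E°cell + E°(Mg²⁺/Mg) = +3.730 + (-2.37) = +1.36 V.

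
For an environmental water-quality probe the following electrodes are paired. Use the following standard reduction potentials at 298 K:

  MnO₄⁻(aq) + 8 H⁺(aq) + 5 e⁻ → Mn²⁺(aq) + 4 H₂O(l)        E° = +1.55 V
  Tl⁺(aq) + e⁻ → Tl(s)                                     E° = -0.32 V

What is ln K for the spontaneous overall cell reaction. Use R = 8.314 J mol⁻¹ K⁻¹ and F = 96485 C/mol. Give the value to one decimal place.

364.1

Cathode: MnO₄⁻/Mn²⁺; anode: Tl⁺/Tl. E°cell = (+1.55) − (-0.32) = +1.87 V, with n = 5.
ΔG° = −nFE° = −RT ln K, so ln K = nFE°/(RT) = (5)(96485)(+1.87) / ((8.314)(298)) = 364.120.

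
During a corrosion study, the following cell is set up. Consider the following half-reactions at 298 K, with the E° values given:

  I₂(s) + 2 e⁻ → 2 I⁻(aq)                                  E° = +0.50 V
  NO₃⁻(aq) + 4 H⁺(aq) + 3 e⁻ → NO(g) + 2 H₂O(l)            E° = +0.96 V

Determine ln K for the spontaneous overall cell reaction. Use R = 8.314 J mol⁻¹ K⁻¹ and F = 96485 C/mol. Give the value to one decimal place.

107.5

Cathode: NO₃⁻/NO; anode: I₂/I⁻. E°cell = (+0.96) − (+0.50) = +0.46 V, with n = 6.
ΔG° = −nFE° = −RT ln K, so ln K = nFE°/(RT) = (6)(96485)(+0.46) / ((8.314)(298)) = 107.484.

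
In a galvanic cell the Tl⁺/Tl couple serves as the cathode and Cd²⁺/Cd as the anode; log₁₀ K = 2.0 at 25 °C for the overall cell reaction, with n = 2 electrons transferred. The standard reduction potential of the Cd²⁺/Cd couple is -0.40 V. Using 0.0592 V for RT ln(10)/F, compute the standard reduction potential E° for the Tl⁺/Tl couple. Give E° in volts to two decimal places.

-0.34 V

E°cell = (0.0592/n)·log K = (0.0592/2)(2.0) = +0.059 V.
Since Tl⁺/Tl is the cathode and Cd²⁺/Cd the anode, E°cell = E°(Tl⁺/Tl) − E°(Cd²⁺/Cd).
So E°(Tl⁺/Tl) = E°cell + E°(Cd²⁺/Cd) = +0.059 + (-0.40) = -0.34 V.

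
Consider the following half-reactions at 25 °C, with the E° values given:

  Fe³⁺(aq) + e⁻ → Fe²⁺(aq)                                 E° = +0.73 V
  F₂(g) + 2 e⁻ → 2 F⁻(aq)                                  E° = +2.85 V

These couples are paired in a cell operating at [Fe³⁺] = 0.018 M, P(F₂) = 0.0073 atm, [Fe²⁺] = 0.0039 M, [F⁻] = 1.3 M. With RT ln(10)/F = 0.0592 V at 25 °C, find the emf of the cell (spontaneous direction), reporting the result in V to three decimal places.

F₂/F⁻ is the cathode (higher E°), Fe³⁺/Fe²⁺ the anode: E°cell = +2.85 − (+0.73) = +2.12 V, n = 2.
Overall: F₂(g) + 2 Fe²⁺(aq) → 2 F⁻(aq) + 2 Fe³⁺(aq)
Q = [F⁻]^2·[Fe³⁺]^2 / (P(F₂)·[Fe²⁺]^2); log Q = 3.693.
E = E° − (0.0592/n) log Q = +2.12 − (0.0592/2)(3.693) = +2.011 V.

+2.011 V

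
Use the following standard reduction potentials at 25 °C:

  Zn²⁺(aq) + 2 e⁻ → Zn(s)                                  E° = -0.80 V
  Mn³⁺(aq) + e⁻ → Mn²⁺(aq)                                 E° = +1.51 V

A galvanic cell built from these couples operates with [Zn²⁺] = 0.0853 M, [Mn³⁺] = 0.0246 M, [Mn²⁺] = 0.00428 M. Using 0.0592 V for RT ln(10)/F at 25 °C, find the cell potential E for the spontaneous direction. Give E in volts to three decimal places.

Mn³⁺/Mn²⁺ is the cathode (higher E°), Zn²⁺/Zn the anode: E°cell = +1.51 − (-0.80) = +2.31 V, n = 2.
Overall: 2 Mn³⁺(aq) + Zn(s) → 2 Mn²⁺(aq) + Zn²⁺(aq)
Q = [Mn²⁺]^2·[Zn²⁺] / ([Mn³⁺]^2); log Q = -2.588.
E = E° − (0.0592/n) log Q = +2.31 − (0.0592/2)(-2.588) = +2.387 V.

+2.387 V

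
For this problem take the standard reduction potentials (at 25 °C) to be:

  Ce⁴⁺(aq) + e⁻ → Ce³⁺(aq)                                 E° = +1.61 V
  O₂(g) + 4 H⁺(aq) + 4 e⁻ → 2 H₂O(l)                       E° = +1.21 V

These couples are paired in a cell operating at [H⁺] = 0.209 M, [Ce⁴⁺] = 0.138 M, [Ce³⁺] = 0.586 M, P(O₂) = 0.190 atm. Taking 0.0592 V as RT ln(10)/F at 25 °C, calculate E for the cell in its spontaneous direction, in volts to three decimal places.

+0.414 V

Ce⁴⁺/Ce³⁺ is the cathode (higher E°), O₂/H₂O the anode: E°cell = +1.61 − (+1.21) = +0.40 V, n = 4.
Overall: 4 Ce⁴⁺(aq) + 2 H₂O(l) → 4 Ce³⁺(aq) + O₂(g) + 4 H⁺(aq)
Q = [Ce³⁺]^4·P(O₂)·[H⁺]^4 / ([Ce⁴⁺]^4); log Q = -0.929.
E = E° − (0.0592/n) log Q = +0.40 − (0.0592/4)(-0.929) = +0.414 V.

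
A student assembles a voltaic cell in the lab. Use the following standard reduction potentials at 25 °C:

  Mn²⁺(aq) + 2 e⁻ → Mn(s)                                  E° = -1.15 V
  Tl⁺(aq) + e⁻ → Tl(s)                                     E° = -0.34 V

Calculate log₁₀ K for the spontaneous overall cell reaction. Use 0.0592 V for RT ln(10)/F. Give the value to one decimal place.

Cathode: Tl⁺/Tl; anode: Mn²⁺/Mn. E°cell = +0.81 V, n = 2.
log K = nE°cell / 0.0592 = (2)(+0.81) / 0.0592 = 27.4.

27.4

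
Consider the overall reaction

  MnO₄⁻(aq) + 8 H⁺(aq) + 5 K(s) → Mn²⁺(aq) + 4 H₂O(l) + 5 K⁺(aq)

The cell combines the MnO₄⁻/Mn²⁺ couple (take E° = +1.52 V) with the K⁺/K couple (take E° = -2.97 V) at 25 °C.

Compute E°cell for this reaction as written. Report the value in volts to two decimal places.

The MnO₄⁻/Mn²⁺ couple has the higher reduction potential, so it is the cathode; K⁺/K is oxidised at the anode.
E°cell = E°(cathode) − E°(anode) = (+1.52) − (-2.97) = +4.49 V.

+4.49 V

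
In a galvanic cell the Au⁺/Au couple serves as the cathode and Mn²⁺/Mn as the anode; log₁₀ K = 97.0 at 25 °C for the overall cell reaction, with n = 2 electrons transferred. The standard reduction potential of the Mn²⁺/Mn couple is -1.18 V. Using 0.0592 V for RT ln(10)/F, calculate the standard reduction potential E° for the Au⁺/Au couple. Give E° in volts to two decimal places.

E°cell = (0.0592/n)·log K = (0.0592/2)(97.0) = +2.871 V.
Since Au⁺/Au is the cathode and Mn²⁺/Mn the anode, E°cell = E°(Au⁺/Au) − E°(Mn²⁺/Mn).
So E°(Au⁺/Au) = E°cell + E°(Mn²⁺/Mn) = +2.871 + (-1.18) = +1.69 V.

+1.69 V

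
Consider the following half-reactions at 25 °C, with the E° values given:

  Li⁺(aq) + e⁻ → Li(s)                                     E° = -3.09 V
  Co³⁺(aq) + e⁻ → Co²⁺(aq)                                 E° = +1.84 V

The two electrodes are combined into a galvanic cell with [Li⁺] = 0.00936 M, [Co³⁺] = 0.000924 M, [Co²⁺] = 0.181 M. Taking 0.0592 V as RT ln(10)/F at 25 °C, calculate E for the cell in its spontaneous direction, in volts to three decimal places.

Co³⁺/Co²⁺ is the cathode (higher E°), Li⁺/Li the anode: E°cell = +1.84 − (-3.09) = +4.93 V, n = 1.
Overall: Co³⁺(aq) + Li(s) → Co²⁺(aq) + Li⁺(aq)
Q = [Co²⁺]·[Li⁺] / ([Co³⁺]); log Q = 0.263.
E = E° − (0.0592/n) log Q = +4.93 − (0.0592/1)(0.263) = +4.914 V.

+4.914 V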